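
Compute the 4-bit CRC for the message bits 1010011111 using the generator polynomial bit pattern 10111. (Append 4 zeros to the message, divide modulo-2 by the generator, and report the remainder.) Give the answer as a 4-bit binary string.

1101

Append 4 zeros: 10100111110000. Divide by 10111 (XOR where the leading bit is 1):
  pos 0: 10100 XOR 10111 = 00011
  pos 3: 11111 XOR 10111 = 01000
  pos 4: 10001 XOR 10111 = 00110
  pos 6: 11010 XOR 10111 = 01101
  pos 7: 11010 XOR 10111 = 01101
  pos 8: 11010 XOR 10111 = 01101
  pos 9: 11010 XOR 10111 = 01101
Remainder (last 4 bits) = 1101. This is the CRC / FCS.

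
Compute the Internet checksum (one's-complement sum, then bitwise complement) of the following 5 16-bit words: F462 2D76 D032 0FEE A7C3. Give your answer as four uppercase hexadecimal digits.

One's-complement addition (fold any carry out of bit 15 back into bit 0):
  0xF462 + 0x2D76 = 0x121D8 → wrap carry → 0x21D9
  0x21D9 + 0xD032 = 0x0F20B
  0xF20B + 0x0FEE = 0x101F9 → wrap carry → 0x01FA
  0x01FA + 0xA7C3 = 0x0A9BD
One's-complement sum = 0xA9BD.
Checksum = ~0xA9BD & 0xFFFF = 0x5642.

5642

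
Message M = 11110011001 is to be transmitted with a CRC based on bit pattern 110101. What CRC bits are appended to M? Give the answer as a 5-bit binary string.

10000

Append 5 zeros: 1111001100100000. Divide by 110101 (XOR where the leading bit is 1):
  pos 0: 111100 XOR 110101 = 001001
  pos 2: 100111 XOR 110101 = 010010
  pos 3: 100100 XOR 110101 = 010001
  pos 4: 100010 XOR 110101 = 010111
  pos 5: 101111 XOR 110101 = 011010
  pos 6: 110100 XOR 110101 = 000001
Remainder (last 5 bits) = 10000. This is the CRC / FCS.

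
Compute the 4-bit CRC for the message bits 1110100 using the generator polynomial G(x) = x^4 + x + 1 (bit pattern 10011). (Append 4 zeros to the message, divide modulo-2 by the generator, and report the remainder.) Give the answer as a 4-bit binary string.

0100

Append 4 zeros: 11101000000. Divide by 10011 (XOR where the leading bit is 1):
  pos 0: 11101 XOR 10011 = 01110
  pos 1: 11100 XOR 10011 = 01111
  pos 2: 11110 XOR 10011 = 01101
  pos 3: 11010 XOR 10011 = 01001
  pos 4: 10010 XOR 10011 = 00001
Remainder (last 4 bits) = 0100. This is the CRC / FCS.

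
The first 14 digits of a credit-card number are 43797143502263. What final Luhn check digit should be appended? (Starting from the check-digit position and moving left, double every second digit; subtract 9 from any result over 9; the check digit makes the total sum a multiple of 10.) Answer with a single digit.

2

Partial digits right→left: 3 6 2 2 0 5 3 4 1 7 9 7 3 4
Double every second digit counting from the check-digit position (so the 1st, 3rd, 5th, ... of the partial from the right).
  doubled (with −9 where >9): 6 4 0 6 2 9 6 → sum 33
  kept as-is: 6 2 5 4 7 7 4 → sum 35
Total = 33 + 35 = 68.
Check digit = (10 − (68 mod 10)) mod 10 = 2.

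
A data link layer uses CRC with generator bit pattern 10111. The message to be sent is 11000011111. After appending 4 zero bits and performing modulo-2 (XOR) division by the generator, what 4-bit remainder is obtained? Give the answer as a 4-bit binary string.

1011

Append 4 zeros: 110000111110000. Divide by 10111 (XOR where the leading bit is 1):
  pos 0: 11000 XOR 10111 = 01111
  pos 1: 11110 XOR 10111 = 01001
  pos 2: 10011 XOR 10111 = 00100
  pos 4: 10011 XOR 10111 = 00100
  pos 6: 10011 XOR 10111 = 00100
  pos 8: 10000 XOR 10111 = 00111
  pos 10: 11100 XOR 10111 = 01011
Remainder (last 4 bits) = 1011. This is the CRC / FCS.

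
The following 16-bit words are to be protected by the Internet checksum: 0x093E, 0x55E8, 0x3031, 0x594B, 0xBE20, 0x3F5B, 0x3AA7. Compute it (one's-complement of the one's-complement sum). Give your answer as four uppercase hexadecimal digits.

DF39

One's-complement addition (fold any carry out of bit 15 back into bit 0):
  0x093E + 0x55E8 = 0x05F26
  0x5F26 + 0x3031 = 0x08F57
  0x8F57 + 0x594B = 0x0E8A2
  0xE8A2 + 0xBE20 = 0x1A6C2 → wrap carry → 0xA6C3
  0xA6C3 + 0x3F5B = 0x0E61E
  0xE61E + 0x3AA7 = 0x120C5 → wrap carry → 0x20C6
One's-complement sum = 0x20C6.
Checksum = ~0x20C6 & 0xFFFF = 0xDF39.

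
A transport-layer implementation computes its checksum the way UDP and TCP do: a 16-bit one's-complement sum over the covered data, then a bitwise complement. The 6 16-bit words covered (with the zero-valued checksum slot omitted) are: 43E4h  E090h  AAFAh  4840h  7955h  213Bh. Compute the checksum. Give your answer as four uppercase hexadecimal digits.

4DBF

One's-complement addition (fold any carry out of bit 15 back into bit 0):
  0x43E4 + 0xE090 = 0x12474 → wrap carry → 0x2475
  0x2475 + 0xAAFA = 0x0CF6F
  0xCF6F + 0x4840 = 0x117AF → wrap carry → 0x17B0
  0x17B0 + 0x7955 = 0x09105
  0x9105 + 0x213B = 0x0B240
One's-complement sum = 0xB240.
Checksum = ~0xB240 & 0xFFFF = 0x4DBF.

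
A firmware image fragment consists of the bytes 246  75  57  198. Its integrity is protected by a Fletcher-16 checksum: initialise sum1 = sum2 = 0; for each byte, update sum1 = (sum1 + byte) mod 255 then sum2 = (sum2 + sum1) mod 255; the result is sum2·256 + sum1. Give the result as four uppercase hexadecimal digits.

Running sums (mod 255):
  after byte 0 (246): sum1=246, sum2=246
  after byte 1 (75): sum1=66, sum2=57
  after byte 2 (57): sum1=123, sum2=180
  after byte 3 (198): sum1=66, sum2=246
Checksum = sum2·256 + sum1 = 246·256 + 66 = 63042 = 0xF642.

F642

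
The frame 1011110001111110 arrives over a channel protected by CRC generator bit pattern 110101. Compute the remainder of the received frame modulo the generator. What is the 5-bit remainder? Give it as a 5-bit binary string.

Modulo-2 division of 1011110001111110 by 110101:
  pos 0: 101111 XOR 110101 = 011010
  pos 1: 110100 XOR 110101 = 000001
  pos 6: 100111 XOR 110101 = 010010
  pos 7: 100101 XOR 110101 = 010000
  pos 8: 100001 XOR 110101 = 010100
  pos 9: 101001 XOR 110101 = 011100
  pos 10: 111000 XOR 110101 = 001101
Remainder = 01101 (nonzero — an error is detected).

01101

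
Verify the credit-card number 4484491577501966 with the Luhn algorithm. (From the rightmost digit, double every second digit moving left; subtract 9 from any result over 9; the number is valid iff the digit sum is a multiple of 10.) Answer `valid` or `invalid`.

valid

From the right, keep odd positions and double even positions (subtract 9 from any doubled value over 9):
  doubled (positions 2,4,...): 3 2 1 5 2 8 7 8 → sum 36
  kept (positions 1,3,...): 6 9 0 7 5 9 4 4 → sum 44
Total = 80.
80 mod 10 = 0, so the number is valid.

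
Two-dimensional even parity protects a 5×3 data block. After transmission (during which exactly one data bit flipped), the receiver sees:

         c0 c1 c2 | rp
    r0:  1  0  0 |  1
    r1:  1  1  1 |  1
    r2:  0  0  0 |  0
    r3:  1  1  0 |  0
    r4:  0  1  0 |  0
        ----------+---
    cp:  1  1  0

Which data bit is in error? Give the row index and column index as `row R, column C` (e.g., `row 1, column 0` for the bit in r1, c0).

row 4, column 2

Recompute each row's even parity and compare to rp:
  r0: data parity 1, sent rp 1 → ok
  r1: data parity 1, sent rp 1 → ok
  r2: data parity 0, sent rp 0 → ok
  r3: data parity 0, sent rp 0 → ok
  r4: data parity 1, sent rp 0 → mismatch
Recompute each column's even parity and compare to cp:
  c0: data parity 1, sent cp 1 → ok
  c1: data parity 1, sent cp 1 → ok
  c2: data parity 1, sent cp 0 → mismatch
Exactly one row (r4) and one column (c2) fail → the flipped bit is at their intersection.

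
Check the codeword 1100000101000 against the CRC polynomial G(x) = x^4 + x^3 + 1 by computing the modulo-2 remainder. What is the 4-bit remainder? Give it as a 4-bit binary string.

1101

Modulo-2 division of 1100000101000 by 11001:
  pos 0: 11000 XOR 11001 = 00001
  pos 4: 10010 XOR 11001 = 01011
  pos 5: 10111 XOR 11001 = 01110
  pos 6: 11100 XOR 11001 = 00101
  pos 8: 10100 XOR 11001 = 01101
Remainder = 1101 (nonzero — an error is detected).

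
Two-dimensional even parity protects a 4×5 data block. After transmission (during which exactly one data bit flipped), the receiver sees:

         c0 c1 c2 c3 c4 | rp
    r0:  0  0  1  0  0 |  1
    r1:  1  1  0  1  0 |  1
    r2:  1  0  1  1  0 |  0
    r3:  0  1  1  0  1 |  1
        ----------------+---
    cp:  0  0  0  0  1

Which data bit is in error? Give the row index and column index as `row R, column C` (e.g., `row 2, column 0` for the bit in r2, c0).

Recompute each row's even parity and compare to rp:
  r0: data parity 1, sent rp 1 → ok
  r1: data parity 1, sent rp 1 → ok
  r2: data parity 1, sent rp 0 → mismatch
  r3: data parity 1, sent rp 1 → ok
Recompute each column's even parity and compare to cp:
  c0: data parity 0, sent cp 0 → ok
  c1: data parity 0, sent cp 0 → ok
  c2: data parity 1, sent cp 0 → mismatch
  c3: data parity 0, sent cp 0 → ok
  c4: data parity 1, sent cp 1 → ok
Exactly one row (r2) and one column (c2) fail → the flipped bit is at their intersection.

row 2, column 2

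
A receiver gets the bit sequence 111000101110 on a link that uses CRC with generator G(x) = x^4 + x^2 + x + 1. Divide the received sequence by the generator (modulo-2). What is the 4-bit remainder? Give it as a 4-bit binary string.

1011

Modulo-2 division of 111000101110 by 10111:
  pos 0: 11100 XOR 10111 = 01011
  pos 1: 10110 XOR 10111 = 00001
  pos 5: 11011 XOR 10111 = 01100
  pos 6: 11001 XOR 10111 = 01110
  pos 7: 11100 XOR 10111 = 01011
Remainder = 1011 (nonzero — an error is detected).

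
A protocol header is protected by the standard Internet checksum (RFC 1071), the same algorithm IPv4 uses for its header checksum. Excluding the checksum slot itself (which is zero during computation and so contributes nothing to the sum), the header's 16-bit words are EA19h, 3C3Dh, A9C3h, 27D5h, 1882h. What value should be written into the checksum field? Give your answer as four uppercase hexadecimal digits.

EF8D

One's-complement addition (fold any carry out of bit 15 back into bit 0):
  0xEA19 + 0x3C3D = 0x12656 → wrap carry → 0x2657
  0x2657 + 0xA9C3 = 0x0D01A
  0xD01A + 0x27D5 = 0x0F7EF
  0xF7EF + 0x1882 = 0x11071 → wrap carry → 0x1072
One's-complement sum = 0x1072.
Checksum = ~0x1072 & 0xFFFF = 0xEF8D.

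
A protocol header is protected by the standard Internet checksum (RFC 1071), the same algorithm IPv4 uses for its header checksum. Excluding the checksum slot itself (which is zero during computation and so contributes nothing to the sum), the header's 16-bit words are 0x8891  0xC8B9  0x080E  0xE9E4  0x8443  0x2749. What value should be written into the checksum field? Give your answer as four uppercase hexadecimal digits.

One's-complement addition (fold any carry out of bit 15 back into bit 0):
  0x8891 + 0xC8B9 = 0x1514A → wrap carry → 0x514B
  0x514B + 0x080E = 0x05959
  0x5959 + 0xE9E4 = 0x1433D → wrap carry → 0x433E
  0x433E + 0x8443 = 0x0C781
  0xC781 + 0x2749 = 0x0EECA
One's-complement sum = 0xEECA.
Checksum = ~0xEECA & 0xFFFF = 0x1135.

1135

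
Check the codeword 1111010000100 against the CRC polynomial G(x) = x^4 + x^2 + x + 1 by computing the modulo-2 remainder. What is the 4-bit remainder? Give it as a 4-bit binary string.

0000

Modulo-2 division of 1111010000100 by 10111:
  pos 0: 11110 XOR 10111 = 01001
  pos 1: 10011 XOR 10111 = 00100
  pos 3: 10000 XOR 10111 = 00111
  pos 5: 11100 XOR 10111 = 01011
  pos 6: 10111 XOR 10111 = 00000
Remainder = 0000 (zero — the frame passes the CRC check).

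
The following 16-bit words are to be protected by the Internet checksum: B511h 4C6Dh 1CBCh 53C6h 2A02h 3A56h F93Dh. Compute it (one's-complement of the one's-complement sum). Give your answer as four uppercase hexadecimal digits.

One's-complement addition (fold any carry out of bit 15 back into bit 0):
  0xB511 + 0x4C6D = 0x1017E → wrap carry → 0x017F
  0x017F + 0x1CBC = 0x01E3B
  0x1E3B + 0x53C6 = 0x07201
  0x7201 + 0x2A02 = 0x09C03
  0x9C03 + 0x3A56 = 0x0D659
  0xD659 + 0xF93D = 0x1CF96 → wrap carry → 0xCF97
One's-complement sum = 0xCF97.
Checksum = ~0xCF97 & 0xFFFF = 0x3068.

3068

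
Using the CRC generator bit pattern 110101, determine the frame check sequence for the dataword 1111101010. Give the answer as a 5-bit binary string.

01011

Append 5 zeros: 111110101000000. Divide by 110101 (XOR where the leading bit is 1):
  pos 0: 111110 XOR 110101 = 001011
  pos 2: 101110 XOR 110101 = 011011
  pos 3: 110111 XOR 110101 = 000010
  pos 7: 100000 XOR 110101 = 010101
  pos 8: 101010 XOR 110101 = 011111
  pos 9: 111110 XOR 110101 = 001011
Remainder (last 5 bits) = 01011. This is the CRC / FCS.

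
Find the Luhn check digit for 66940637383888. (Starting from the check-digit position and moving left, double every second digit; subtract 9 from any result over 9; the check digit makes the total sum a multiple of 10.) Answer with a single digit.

8

Partial digits right→left: 8 8 8 3 8 3 7 3 6 0 4 9 6 6
Double every second digit counting from the check-digit position (so the 1st, 3rd, 5th, ... of the partial from the right).
  doubled (with −9 where >9): 7 7 7 5 3 8 3 → sum 40
  kept as-is: 8 3 3 3 0 9 6 → sum 32
Total = 40 + 32 = 72.
Check digit = (10 − (72 mod 10)) mod 10 = 8.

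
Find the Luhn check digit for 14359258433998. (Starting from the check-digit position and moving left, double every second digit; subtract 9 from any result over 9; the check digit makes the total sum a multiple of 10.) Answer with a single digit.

Partial digits right→left: 8 9 9 3 3 4 8 5 2 9 5 3 4 1
Double every second digit counting from the check-digit position (so the 1st, 3rd, 5th, ... of the partial from the right).
  doubled (with −9 where >9): 7 9 6 7 4 1 8 → sum 42
  kept as-is: 9 3 4 5 9 3 1 → sum 34
Total = 42 + 34 = 76.
Check digit = (10 − (76 mod 10)) mod 10 = 4.

4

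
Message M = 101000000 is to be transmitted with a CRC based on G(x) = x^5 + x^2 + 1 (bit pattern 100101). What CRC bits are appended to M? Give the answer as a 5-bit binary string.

Append 5 zeros: 10100000000000. Divide by 100101 (XOR where the leading bit is 1):
  pos 0: 101000 XOR 100101 = 001101
  pos 2: 110100 XOR 100101 = 010001
  pos 3: 100010 XOR 100101 = 000111
  pos 6: 111000 XOR 100101 = 011101
  pos 7: 111010 XOR 100101 = 011111
  pos 8: 111110 XOR 100101 = 011011
Remainder (last 5 bits) = 11011. This is the CRC / FCS.

11011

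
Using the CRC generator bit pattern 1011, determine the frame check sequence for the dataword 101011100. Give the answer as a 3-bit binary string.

Append 3 zeros: 101011100000. Divide by 1011 (XOR where the leading bit is 1):
  pos 0: 1010 XOR 1011 = 0001
  pos 3: 1111 XOR 1011 = 0100
  pos 4: 1000 XOR 1011 = 0011
  pos 6: 1100 XOR 1011 = 0111
  pos 7: 1110 XOR 1011 = 0101
  pos 8: 1010 XOR 1011 = 0001
Remainder (last 3 bits) = 001. This is the CRC / FCS.

001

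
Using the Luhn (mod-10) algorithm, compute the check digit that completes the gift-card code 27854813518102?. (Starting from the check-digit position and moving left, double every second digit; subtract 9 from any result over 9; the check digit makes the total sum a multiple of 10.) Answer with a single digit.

5

Partial digits right→left: 2 0 1 8 1 5 3 1 8 4 5 8 7 2
Double every second digit counting from the check-digit position (so the 1st, 3rd, 5th, ... of the partial from the right).
  doubled (with −9 where >9): 4 2 2 6 7 1 5 → sum 27
  kept as-is: 0 8 5 1 4 8 2 → sum 28
Total = 27 + 28 = 55.
Check digit = (10 − (55 mod 10)) mod 10 = 5.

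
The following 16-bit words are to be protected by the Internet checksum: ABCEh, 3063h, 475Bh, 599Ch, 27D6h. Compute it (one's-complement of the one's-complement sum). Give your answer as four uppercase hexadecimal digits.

One's-complement addition (fold any carry out of bit 15 back into bit 0):
  0xABCE + 0x3063 = 0x0DC31
  0xDC31 + 0x475B = 0x1238C → wrap carry → 0x238D
  0x238D + 0x599C = 0x07D29
  0x7D29 + 0x27D6 = 0x0A4FF
One's-complement sum = 0xA4FF.
Checksum = ~0xA4FF & 0xFFFF = 0x5B00.

5B00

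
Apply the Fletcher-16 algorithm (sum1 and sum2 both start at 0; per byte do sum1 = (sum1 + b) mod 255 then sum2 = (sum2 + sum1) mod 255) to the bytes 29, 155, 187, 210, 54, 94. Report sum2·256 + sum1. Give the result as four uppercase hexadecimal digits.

EADB

Running sums (mod 255):
  after byte 0 (29): sum1=29, sum2=29
  after byte 1 (155): sum1=184, sum2=213
  after byte 2 (187): sum1=116, sum2=74
  after byte 3 (210): sum1=71, sum2=145
  after byte 4 (54): sum1=125, sum2=15
  after byte 5 (94): sum1=219, sum2=234
Checksum = sum2·256 + sum1 = 234·256 + 219 = 60123 = 0xEADB.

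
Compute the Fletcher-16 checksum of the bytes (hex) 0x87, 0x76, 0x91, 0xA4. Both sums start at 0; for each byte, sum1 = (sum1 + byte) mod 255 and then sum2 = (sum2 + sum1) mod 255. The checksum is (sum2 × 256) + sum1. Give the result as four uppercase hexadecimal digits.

Running sums (mod 255):
  after byte 0 (0x87): sum1=135, sum2=135
  after byte 1 (0x76): sum1=253, sum2=133
  after byte 2 (0x91): sum1=143, sum2=21
  after byte 3 (0xA4): sum1=52, sum2=73
Checksum = sum2·256 + sum1 = 73·256 + 52 = 18740 = 0x4934.

4934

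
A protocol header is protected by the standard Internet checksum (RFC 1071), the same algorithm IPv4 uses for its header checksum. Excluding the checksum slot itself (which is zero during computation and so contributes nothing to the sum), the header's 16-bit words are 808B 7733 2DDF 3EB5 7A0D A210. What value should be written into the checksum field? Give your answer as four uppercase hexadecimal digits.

One's-complement addition (fold any carry out of bit 15 back into bit 0):
  0x808B + 0x7733 = 0x0F7BE
  0xF7BE + 0x2DDF = 0x1259D → wrap carry → 0x259E
  0x259E + 0x3EB5 = 0x06453
  0x6453 + 0x7A0D = 0x0DE60
  0xDE60 + 0xA210 = 0x18070 → wrap carry → 0x8071
One's-complement sum = 0x8071.
Checksum = ~0x8071 & 0xFFFF = 0x7F8E.

7F8E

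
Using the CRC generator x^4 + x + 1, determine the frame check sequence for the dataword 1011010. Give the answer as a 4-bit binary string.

Append 4 zeros: 10110100000. Divide by 10011 (XOR where the leading bit is 1):
  pos 0: 10110 XOR 10011 = 00101
  pos 2: 10110 XOR 10011 = 00101
  pos 4: 10100 XOR 10011 = 00111
  pos 6: 11100 XOR 10011 = 01111
Remainder (last 4 bits) = 1111. This is the CRC / FCS.

1111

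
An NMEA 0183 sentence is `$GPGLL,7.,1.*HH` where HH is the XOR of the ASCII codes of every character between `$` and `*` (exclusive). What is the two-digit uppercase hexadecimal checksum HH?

56

XOR the ASCII codes of the payload characters:
  'G' = 0x47 → acc = 0x47
  'P' = 0x50 → acc = 0x17
  'G' = 0x47 → acc = 0x50
  'L' = 0x4C → acc = 0x1C
  'L' = 0x4C → acc = 0x50
  ',' = 0x2C → acc = 0x7C
  '7' = 0x37 → acc = 0x4B
  '.' = 0x2E → acc = 0x65
  ',' = 0x2C → acc = 0x49
  '1' = 0x31 → acc = 0x78
  '.' = 0x2E → acc = 0x56
Checksum = 0x56.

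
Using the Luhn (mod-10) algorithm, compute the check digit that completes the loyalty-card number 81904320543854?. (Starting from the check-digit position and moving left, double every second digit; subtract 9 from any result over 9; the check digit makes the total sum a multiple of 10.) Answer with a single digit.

Partial digits right→left: 4 5 8 3 4 5 0 2 3 4 0 9 1 8
Double every second digit counting from the check-digit position (so the 1st, 3rd, 5th, ... of the partial from the right).
  doubled (with −9 where >9): 8 7 8 0 6 0 2 → sum 31
  kept as-is: 5 3 5 2 4 9 8 → sum 36
Total = 31 + 36 = 67.
Check digit = (10 − (67 mod 10)) mod 10 = 3.

3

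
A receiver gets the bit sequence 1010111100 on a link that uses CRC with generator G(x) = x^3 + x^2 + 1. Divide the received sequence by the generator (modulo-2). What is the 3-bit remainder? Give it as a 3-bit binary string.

Modulo-2 division of 1010111100 by 1101:
  pos 0: 1010 XOR 1101 = 0111
  pos 1: 1111 XOR 1101 = 0010
  pos 3: 1011 XOR 1101 = 0110
  pos 4: 1101 XOR 1101 = 0000
Remainder = 000 (zero — the frame passes the CRC check).

000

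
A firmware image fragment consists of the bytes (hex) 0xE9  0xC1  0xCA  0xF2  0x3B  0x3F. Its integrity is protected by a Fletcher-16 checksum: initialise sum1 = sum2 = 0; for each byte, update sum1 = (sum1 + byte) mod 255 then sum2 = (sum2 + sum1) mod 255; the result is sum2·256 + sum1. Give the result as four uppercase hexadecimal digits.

Running sums (mod 255):
  after byte 0 (0xE9): sum1=233, sum2=233
  after byte 1 (0xC1): sum1=171, sum2=149
  after byte 2 (0xCA): sum1=118, sum2=12
  after byte 3 (0xF2): sum1=105, sum2=117
  after byte 4 (0x3B): sum1=164, sum2=26
  after byte 5 (0x3F): sum1=227, sum2=253
Checksum = sum2·256 + sum1 = 253·256 + 227 = 64995 = 0xFDE3.

FDE3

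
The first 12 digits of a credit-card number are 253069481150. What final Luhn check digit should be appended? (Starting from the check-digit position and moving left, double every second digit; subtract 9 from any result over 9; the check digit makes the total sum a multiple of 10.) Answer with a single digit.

0

Partial digits right→left: 0 5 1 1 8 4 9 6 0 3 5 2
Double every second digit counting from the check-digit position (so the 1st, 3rd, 5th, ... of the partial from the right).
  doubled (with −9 where >9): 0 2 7 9 0 1 → sum 19
  kept as-is: 5 1 4 6 3 2 → sum 21
Total = 19 + 21 = 40.
Check digit = (10 − (40 mod 10)) mod 10 = 0.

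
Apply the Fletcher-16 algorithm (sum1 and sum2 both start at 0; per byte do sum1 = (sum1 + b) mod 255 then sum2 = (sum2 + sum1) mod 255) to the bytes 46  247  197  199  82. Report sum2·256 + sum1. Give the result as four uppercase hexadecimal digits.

F906

Running sums (mod 255):
  after byte 0 (46): sum1=46, sum2=46
  after byte 1 (247): sum1=38, sum2=84
  after byte 2 (197): sum1=235, sum2=64
  after byte 3 (199): sum1=179, sum2=243
  after byte 4 (82): sum1=6, sum2=249
Checksum = sum2·256 + sum1 = 249·256 + 6 = 63750 = 0xF906.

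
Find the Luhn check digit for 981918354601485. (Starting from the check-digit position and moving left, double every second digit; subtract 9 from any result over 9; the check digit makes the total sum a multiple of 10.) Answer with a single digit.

Partial digits right→left: 5 8 4 1 0 6 4 5 3 8 1 9 1 8 9
Double every second digit counting from the check-digit position (so the 1st, 3rd, 5th, ... of the partial from the right).
  doubled (with −9 where >9): 1 8 0 8 6 2 2 9 → sum 36
  kept as-is: 8 1 6 5 8 9 8 → sum 45
Total = 36 + 45 = 81.
Check digit = (10 − (81 mod 10)) mod 10 = 9.

9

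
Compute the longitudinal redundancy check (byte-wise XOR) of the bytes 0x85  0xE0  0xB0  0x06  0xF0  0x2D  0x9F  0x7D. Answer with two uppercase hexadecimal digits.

XOR the bytes together:
  start with 0x85
  0x85 ⊕ 0xE0 = 0x65
  0x65 ⊕ 0xB0 = 0xD5
  0xD5 ⊕ 0x06 = 0xD3
  0xD3 ⊕ 0xF0 = 0x23
  0x23 ⊕ 0x2D = 0x0E
  0x0E ⊕ 0x9F = 0x91
  0x91 ⊕ 0x7D = 0xEC

EC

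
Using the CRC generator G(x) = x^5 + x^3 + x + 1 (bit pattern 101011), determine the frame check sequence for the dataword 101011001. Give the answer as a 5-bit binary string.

01011

Append 5 zeros: 10101100100000. Divide by 101011 (XOR where the leading bit is 1):
  pos 0: 101011 XOR 101011 = 000000
  pos 8: 100000 XOR 101011 = 001011
Remainder (last 5 bits) = 01011. This is the CRC / FCS.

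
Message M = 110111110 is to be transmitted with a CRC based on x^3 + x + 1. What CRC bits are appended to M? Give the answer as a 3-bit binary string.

Append 3 zeros: 110111110000. Divide by 1011 (XOR where the leading bit is 1):
  pos 0: 1101 XOR 1011 = 0110
  pos 1: 1101 XOR 1011 = 0110
  pos 2: 1101 XOR 1011 = 0110
  pos 3: 1101 XOR 1011 = 0110
  pos 4: 1101 XOR 1011 = 0110
  pos 5: 1100 XOR 1011 = 0111
  pos 6: 1110 XOR 1011 = 0101
  pos 7: 1010 XOR 1011 = 0001
Remainder (last 3 bits) = 010. This is the CRC / FCS.

010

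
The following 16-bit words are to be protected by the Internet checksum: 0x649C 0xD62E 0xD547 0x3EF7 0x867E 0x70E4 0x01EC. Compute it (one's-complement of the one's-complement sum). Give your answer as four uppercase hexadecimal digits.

B7A6

One's-complement addition (fold any carry out of bit 15 back into bit 0):
  0x649C + 0xD62E = 0x13ACA → wrap carry → 0x3ACB
  0x3ACB + 0xD547 = 0x11012 → wrap carry → 0x1013
  0x1013 + 0x3EF7 = 0x04F0A
  0x4F0A + 0x867E = 0x0D588
  0xD588 + 0x70E4 = 0x1466C → wrap carry → 0x466D
  0x466D + 0x01EC = 0x04859
One's-complement sum = 0x4859.
Checksum = ~0x4859 & 0xFFFF = 0xB7A6.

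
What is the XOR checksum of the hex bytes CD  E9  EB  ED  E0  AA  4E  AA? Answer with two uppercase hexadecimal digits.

XOR the bytes together:
  start with 0xCD
  0xCD ⊕ 0xE9 = 0x24
  0x24 ⊕ 0xEB = 0xCF
  0xCF ⊕ 0xED = 0x22
  0x22 ⊕ 0xE0 = 0xC2
  0xC2 ⊕ 0xAA = 0x68
  0x68 ⊕ 0x4E = 0x26
  0x26 ⊕ 0xAA = 0x8C

8C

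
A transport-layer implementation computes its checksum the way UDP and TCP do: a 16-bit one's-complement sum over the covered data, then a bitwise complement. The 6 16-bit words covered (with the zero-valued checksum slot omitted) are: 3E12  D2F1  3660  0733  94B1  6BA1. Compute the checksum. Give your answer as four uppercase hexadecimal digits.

B115

One's-complement addition (fold any carry out of bit 15 back into bit 0):
  0x3E12 + 0xD2F1 = 0x11103 → wrap carry → 0x1104
  0x1104 + 0x3660 = 0x04764
  0x4764 + 0x0733 = 0x04E97
  0x4E97 + 0x94B1 = 0x0E348
  0xE348 + 0x6BA1 = 0x14EE9 → wrap carry → 0x4EEA
One's-complement sum = 0x4EEA.
Checksum = ~0x4EEA & 0xFFFF = 0xB115.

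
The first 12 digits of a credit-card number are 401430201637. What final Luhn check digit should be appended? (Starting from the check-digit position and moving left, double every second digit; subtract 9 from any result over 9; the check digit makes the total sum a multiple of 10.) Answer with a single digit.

Partial digits right→left: 7 3 6 1 0 2 0 3 4 1 0 4
Double every second digit counting from the check-digit position (so the 1st, 3rd, 5th, ... of the partial from the right).
  doubled (with −9 where >9): 5 3 0 0 8 0 → sum 16
  kept as-is: 3 1 2 3 1 4 → sum 14
Total = 16 + 14 = 30.
Check digit = (10 − (30 mod 10)) mod 10 = 0.

0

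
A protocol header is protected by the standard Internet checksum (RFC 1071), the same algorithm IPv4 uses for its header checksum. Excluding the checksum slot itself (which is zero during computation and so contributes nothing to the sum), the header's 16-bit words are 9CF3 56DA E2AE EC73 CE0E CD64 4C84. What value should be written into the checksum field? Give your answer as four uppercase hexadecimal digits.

One's-complement addition (fold any carry out of bit 15 back into bit 0):
  0x9CF3 + 0x56DA = 0x0F3CD
  0xF3CD + 0xE2AE = 0x1D67B → wrap carry → 0xD67C
  0xD67C + 0xEC73 = 0x1C2EF → wrap carry → 0xC2F0
  0xC2F0 + 0xCE0E = 0x190FE → wrap carry → 0x90FF
  0x90FF + 0xCD64 = 0x15E63 → wrap carry → 0x5E64
  0x5E64 + 0x4C84 = 0x0AAE8
One's-complement sum = 0xAAE8.
Checksum = ~0xAAE8 & 0xFFFF = 0x5517.

5517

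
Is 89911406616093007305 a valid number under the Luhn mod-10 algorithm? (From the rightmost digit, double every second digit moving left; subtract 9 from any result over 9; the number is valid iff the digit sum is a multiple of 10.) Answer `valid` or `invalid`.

From the right, keep odd positions and double even positions (subtract 9 from any doubled value over 9):
  doubled (positions 2,4,...): 0 5 0 9 3 3 0 2 9 7 → sum 38
  kept (positions 1,3,...): 5 3 0 3 0 1 6 4 1 9 → sum 32
Total = 70.
70 mod 10 = 0, so the number is valid.

valid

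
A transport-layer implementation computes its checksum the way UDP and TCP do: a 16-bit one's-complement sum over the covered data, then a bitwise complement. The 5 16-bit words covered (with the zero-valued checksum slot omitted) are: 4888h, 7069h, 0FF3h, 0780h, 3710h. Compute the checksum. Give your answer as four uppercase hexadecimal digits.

F88A

One's-complement addition (fold any carry out of bit 15 back into bit 0):
  0x4888 + 0x7069 = 0x0B8F1
  0xB8F1 + 0x0FF3 = 0x0C8E4
  0xC8E4 + 0x0780 = 0x0D064
  0xD064 + 0x3710 = 0x10774 → wrap carry → 0x0775
One's-complement sum = 0x0775.
Checksum = ~0x0775 & 0xFFFF = 0xF88A.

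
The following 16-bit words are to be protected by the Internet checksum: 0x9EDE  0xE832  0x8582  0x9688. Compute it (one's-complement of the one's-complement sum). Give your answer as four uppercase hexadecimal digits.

One's-complement addition (fold any carry out of bit 15 back into bit 0):
  0x9EDE + 0xE832 = 0x18710 → wrap carry → 0x8711
  0x8711 + 0x8582 = 0x10C93 → wrap carry → 0x0C94
  0x0C94 + 0x9688 = 0x0A31C
One's-complement sum = 0xA31C.
Checksum = ~0xA31C & 0xFFFF = 0x5CE3.

5CE3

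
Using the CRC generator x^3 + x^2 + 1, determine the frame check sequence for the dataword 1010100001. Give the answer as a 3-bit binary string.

001

Append 3 zeros: 1010100001000. Divide by 1101 (XOR where the leading bit is 1):
  pos 0: 1010 XOR 1101 = 0111
  pos 1: 1111 XOR 1101 = 0010
  pos 3: 1000 XOR 1101 = 0101
  pos 4: 1010 XOR 1101 = 0111
  pos 5: 1110 XOR 1101 = 0011
  pos 7: 1110 XOR 1101 = 0011
  pos 9: 1100 XOR 1101 = 0001
Remainder (last 3 bits) = 001. This is the CRC / FCS.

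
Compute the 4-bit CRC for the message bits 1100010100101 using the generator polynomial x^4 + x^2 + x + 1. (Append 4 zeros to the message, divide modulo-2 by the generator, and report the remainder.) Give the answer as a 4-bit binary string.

1001

Append 4 zeros: 11000101001010000. Divide by 10111 (XOR where the leading bit is 1):
  pos 0: 11000 XOR 10111 = 01111
  pos 1: 11111 XOR 10111 = 01000
  pos 2: 10000 XOR 10111 = 00111
  pos 4: 11110 XOR 10111 = 01001
  pos 5: 10010 XOR 10111 = 00101
  pos 7: 10110 XOR 10111 = 00001
  pos 11: 11000 XOR 10111 = 01111
  pos 12: 11110 XOR 10111 = 01001
Remainder (last 4 bits) = 1001. This is the CRC / FCS.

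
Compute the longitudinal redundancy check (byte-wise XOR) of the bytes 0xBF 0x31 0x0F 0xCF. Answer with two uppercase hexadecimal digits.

4E

XOR the bytes together:
  start with 0xBF
  0xBF ⊕ 0x31 = 0x8E
  0x8E ⊕ 0x0F = 0x81
  0x81 ⊕ 0xCF = 0x4E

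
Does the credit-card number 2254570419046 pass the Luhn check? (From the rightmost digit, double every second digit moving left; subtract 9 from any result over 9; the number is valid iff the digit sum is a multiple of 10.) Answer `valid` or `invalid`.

From the right, keep odd positions and double even positions (subtract 9 from any doubled value over 9):
  doubled (positions 2,4,...): 8 9 8 5 8 4 → sum 42
  kept (positions 1,3,...): 6 0 1 0 5 5 2 → sum 19
Total = 61.
61 mod 10 = 1, so the number is invalid.

invalid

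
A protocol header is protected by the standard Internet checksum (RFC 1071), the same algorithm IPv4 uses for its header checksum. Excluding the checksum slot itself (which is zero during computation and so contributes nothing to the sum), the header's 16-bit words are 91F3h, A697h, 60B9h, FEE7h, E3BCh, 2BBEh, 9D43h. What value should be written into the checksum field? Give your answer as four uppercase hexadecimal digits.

BB14

One's-complement addition (fold any carry out of bit 15 back into bit 0):
  0x91F3 + 0xA697 = 0x1388A → wrap carry → 0x388B
  0x388B + 0x60B9 = 0x09944
  0x9944 + 0xFEE7 = 0x1982B → wrap carry → 0x982C
  0x982C + 0xE3BC = 0x17BE8 → wrap carry → 0x7BE9
  0x7BE9 + 0x2BBE = 0x0A7A7
  0xA7A7 + 0x9D43 = 0x144EA → wrap carry → 0x44EB
One's-complement sum = 0x44EB.
Checksum = ~0x44EB & 0xFFFF = 0xBB14.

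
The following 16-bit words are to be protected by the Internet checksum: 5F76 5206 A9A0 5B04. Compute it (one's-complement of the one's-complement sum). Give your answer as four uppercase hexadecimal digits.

One's-complement addition (fold any carry out of bit 15 back into bit 0):
  0x5F76 + 0x5206 = 0x0B17C
  0xB17C + 0xA9A0 = 0x15B1C → wrap carry → 0x5B1D
  0x5B1D + 0x5B04 = 0x0B621
One's-complement sum = 0xB621.
Checksum = ~0xB621 & 0xFFFF = 0x49DE.

49DE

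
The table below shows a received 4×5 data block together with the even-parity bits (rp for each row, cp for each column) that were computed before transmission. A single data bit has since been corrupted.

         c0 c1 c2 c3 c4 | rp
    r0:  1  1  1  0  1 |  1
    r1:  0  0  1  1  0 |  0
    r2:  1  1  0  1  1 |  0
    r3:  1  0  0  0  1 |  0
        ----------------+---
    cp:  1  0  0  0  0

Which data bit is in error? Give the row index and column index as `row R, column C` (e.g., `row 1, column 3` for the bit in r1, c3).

row 0, column 4

Recompute each row's even parity and compare to rp:
  r0: data parity 0, sent rp 1 → mismatch
  r1: data parity 0, sent rp 0 → ok
  r2: data parity 0, sent rp 0 → ok
  r3: data parity 0, sent rp 0 → ok
Recompute each column's even parity and compare to cp:
  c0: data parity 1, sent cp 1 → ok
  c1: data parity 0, sent cp 0 → ok
  c2: data parity 0, sent cp 0 → ok
  c3: data parity 0, sent cp 0 → ok
  c4: data parity 1, sent cp 0 → mismatch
Exactly one row (r0) and one column (c4) fail → the flipped bit is at their intersection.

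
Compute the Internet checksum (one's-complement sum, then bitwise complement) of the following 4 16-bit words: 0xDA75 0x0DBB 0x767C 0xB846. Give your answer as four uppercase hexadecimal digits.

E90B

One's-complement addition (fold any carry out of bit 15 back into bit 0):
  0xDA75 + 0x0DBB = 0x0E830
  0xE830 + 0x767C = 0x15EAC → wrap carry → 0x5EAD
  0x5EAD + 0xB846 = 0x116F3 → wrap carry → 0x16F4
One's-complement sum = 0x16F4.
Checksum = ~0x16F4 & 0xFFFF = 0xE90B.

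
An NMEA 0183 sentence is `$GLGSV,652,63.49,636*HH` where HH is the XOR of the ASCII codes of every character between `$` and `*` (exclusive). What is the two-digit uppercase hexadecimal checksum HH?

41

XOR the ASCII codes of the payload characters:
  'G' = 0x47 → acc = 0x47
  'L' = 0x4C → acc = 0x0B
  'G' = 0x47 → acc = 0x4C
  'S' = 0x53 → acc = 0x1F
  'V' = 0x56 → acc = 0x49
  ',' = 0x2C → acc = 0x65
  '6' = 0x36 → acc = 0x53
  '5' = 0x35 → acc = 0x66
  '2' = 0x32 → acc = 0x54
  ',' = 0x2C → acc = 0x78
  '6' = 0x36 → acc = 0x4E
  '3' = 0x33 → acc = 0x7D
  '.' = 0x2E → acc = 0x53
  '4' = 0x34 → acc = 0x67
  '9' = 0x39 → acc = 0x5E
  ',' = 0x2C → acc = 0x72
  '6' = 0x36 → acc = 0x44
  '3' = 0x33 → acc = 0x77
  '6' = 0x36 → acc = 0x41
Checksum = 0x41.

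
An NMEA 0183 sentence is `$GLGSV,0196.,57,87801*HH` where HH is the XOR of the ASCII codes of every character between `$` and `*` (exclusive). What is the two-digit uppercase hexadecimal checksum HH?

71

XOR the ASCII codes of the payload characters:
  'G' = 0x47 → acc = 0x47
  'L' = 0x4C → acc = 0x0B
  'G' = 0x47 → acc = 0x4C
  'S' = 0x53 → acc = 0x1F
  'V' = 0x56 → acc = 0x49
  ',' = 0x2C → acc = 0x65
  '0' = 0x30 → acc = 0x55
  '1' = 0x31 → acc = 0x64
  '9' = 0x39 → acc = 0x5D
  '6' = 0x36 → acc = 0x6B
  '.' = 0x2E → acc = 0x45
  ',' = 0x2C → acc = 0x69
  '5' = 0x35 → acc = 0x5C
  '7' = 0x37 → acc = 0x6B
  ',' = 0x2C → acc = 0x47
  '8' = 0x38 → acc = 0x7F
  '7' = 0x37 → acc = 0x48
  '8' = 0x38 → acc = 0x70
  '0' = 0x30 → acc = 0x40
  '1' = 0x31 → acc = 0x71
Checksum = 0x71.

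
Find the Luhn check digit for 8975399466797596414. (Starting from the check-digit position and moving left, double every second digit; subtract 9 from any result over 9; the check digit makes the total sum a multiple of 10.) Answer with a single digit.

Partial digits right→left: 4 1 4 6 9 5 7 9 7 6 6 4 9 9 3 5 7 9 8
Double every second digit counting from the check-digit position (so the 1st, 3rd, 5th, ... of the partial from the right).
  doubled (with −9 where >9): 8 8 9 5 5 3 9 6 5 7 → sum 65
  kept as-is: 1 6 5 9 6 4 9 5 9 → sum 54
Total = 65 + 54 = 119.
Check digit = (10 − (119 mod 10)) mod 10 = 1.

1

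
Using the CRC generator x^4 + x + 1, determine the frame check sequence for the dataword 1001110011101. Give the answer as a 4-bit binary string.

Append 4 zeros: 10011100111010000. Divide by 10011 (XOR where the leading bit is 1):
  pos 0: 10011 XOR 10011 = 00000
  pos 5: 10011 XOR 10011 = 00000
  pos 10: 10100 XOR 10011 = 00111
  pos 12: 11100 XOR 10011 = 01111
Remainder (last 4 bits) = 1111. This is the CRC / FCS.

1111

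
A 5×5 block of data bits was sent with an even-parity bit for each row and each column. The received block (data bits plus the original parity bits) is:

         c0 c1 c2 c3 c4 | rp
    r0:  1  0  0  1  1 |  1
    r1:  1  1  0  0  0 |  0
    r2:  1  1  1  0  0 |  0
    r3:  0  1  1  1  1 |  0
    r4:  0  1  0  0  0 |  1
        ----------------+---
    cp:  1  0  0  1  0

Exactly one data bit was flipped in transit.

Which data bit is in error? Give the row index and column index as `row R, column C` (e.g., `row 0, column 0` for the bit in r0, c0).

Recompute each row's even parity and compare to rp:
  r0: data parity 1, sent rp 1 → ok
  r1: data parity 0, sent rp 0 → ok
  r2: data parity 1, sent rp 0 → mismatch
  r3: data parity 0, sent rp 0 → ok
  r4: data parity 1, sent rp 1 → ok
Recompute each column's even parity and compare to cp:
  c0: data parity 1, sent cp 1 → ok
  c1: data parity 0, sent cp 0 → ok
  c2: data parity 0, sent cp 0 → ok
  c3: data parity 0, sent cp 1 → mismatch
  c4: data parity 0, sent cp 0 → ok
Exactly one row (r2) and one column (c3) fail → the flipped bit is at their intersection.

row 2, column 3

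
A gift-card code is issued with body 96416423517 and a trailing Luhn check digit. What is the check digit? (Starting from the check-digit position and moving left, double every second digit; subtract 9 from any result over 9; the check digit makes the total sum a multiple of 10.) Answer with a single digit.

5

Partial digits right→left: 7 1 5 3 2 4 6 1 4 6 9
Double every second digit counting from the check-digit position (so the 1st, 3rd, 5th, ... of the partial from the right).
  doubled (with −9 where >9): 5 1 4 3 8 9 → sum 30
  kept as-is: 1 3 4 1 6 → sum 15
Total = 30 + 15 = 45.
Check digit = (10 − (45 mod 10)) mod 10 = 5.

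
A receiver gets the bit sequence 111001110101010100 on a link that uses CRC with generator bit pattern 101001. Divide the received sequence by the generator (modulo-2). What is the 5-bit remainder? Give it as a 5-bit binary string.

Modulo-2 division of 111001110101010100 by 101001:
  pos 0: 111001 XOR 101001 = 010000
  pos 1: 100001 XOR 101001 = 001000
  pos 3: 100010 XOR 101001 = 001011
  pos 5: 101110 XOR 101001 = 000111
  pos 8: 111101 XOR 101001 = 010100
  pos 9: 101000 XOR 101001 = 000001
Remainder = 01100 (nonzero — an error is detected).

01100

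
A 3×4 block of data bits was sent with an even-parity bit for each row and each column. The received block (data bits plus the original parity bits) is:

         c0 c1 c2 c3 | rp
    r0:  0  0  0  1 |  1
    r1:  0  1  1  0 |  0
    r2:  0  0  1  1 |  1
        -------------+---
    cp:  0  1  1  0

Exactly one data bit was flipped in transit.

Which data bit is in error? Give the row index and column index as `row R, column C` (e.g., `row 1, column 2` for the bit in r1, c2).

row 2, column 2

Recompute each row's even parity and compare to rp:
  r0: data parity 1, sent rp 1 → ok
  r1: data parity 0, sent rp 0 → ok
  r2: data parity 0, sent rp 1 → mismatch
Recompute each column's even parity and compare to cp:
  c0: data parity 0, sent cp 0 → ok
  c1: data parity 1, sent cp 1 → ok
  c2: data parity 0, sent cp 1 → mismatch
  c3: data parity 0, sent cp 0 → ok
Exactly one row (r2) and one column (c2) fail → the flipped bit is at their intersection.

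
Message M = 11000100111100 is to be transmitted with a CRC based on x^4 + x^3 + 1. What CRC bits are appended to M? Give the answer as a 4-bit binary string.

0110

Append 4 zeros: 110001001111000000. Divide by 11001 (XOR where the leading bit is 1):
  pos 0: 11000 XOR 11001 = 00001
  pos 4: 11001 XOR 11001 = 00000
  pos 9: 11100 XOR 11001 = 00101
  pos 11: 10100 XOR 11001 = 01101
  pos 12: 11010 XOR 11001 = 00011
Remainder (last 4 bits) = 0110. This is the CRC / FCS.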